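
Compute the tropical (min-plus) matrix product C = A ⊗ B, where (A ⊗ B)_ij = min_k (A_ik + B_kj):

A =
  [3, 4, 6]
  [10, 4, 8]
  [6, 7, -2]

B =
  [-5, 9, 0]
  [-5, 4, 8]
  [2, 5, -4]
A ⊗ B =
  [-2, 8, 2]
  [-1, 8, 4]
  [0, 3, -6]

Apply the min-plus product entry-by-entry:
  C[0][0] = min over k of (A[0][0] + B[0][0] = 3 + -5 = -2, A[0][1] + B[1][0] = 4 + -5 = -1, A[0][2] + B[2][0] = 6 + 2 = 8) = -2 (attained at k = 0)
  C[0][1] = min over k of (A[0][0] + B[0][1] = 3 + 9 = 12, A[0][1] + B[1][1] = 4 + 4 = 8, A[0][2] + B[2][1] = 6 + 5 = 11) = 8 (attained at k = 1)
  C[0][2] = min over k of (A[0][0] + B[0][2] = 3 + 0 = 3, A[0][1] + B[1][2] = 4 + 8 = 12, A[0][2] + B[2][2] = 6 + -4 = 2) = 2 (attained at k = 2)
  C[1][0] = min over k of (A[1][0] + B[0][0] = 10 + -5 = 5, A[1][1] + B[1][0] = 4 + -5 = -1, A[1][2] + B[2][0] = 8 + 2 = 10) = -1 (attained at k = 1)
  C[1][1] = min over k of (A[1][0] + B[0][1] = 10 + 9 = 19, A[1][1] + B[1][1] = 4 + 4 = 8, A[1][2] + B[2][1] = 8 + 5 = 13) = 8 (attained at k = 1)
  C[1][2] = min over k of (A[1][0] + B[0][2] = 10 + 0 = 10, A[1][1] + B[1][2] = 4 + 8 = 12, A[1][2] + B[2][2] = 8 + -4 = 4) = 4 (attained at k = 2)
  C[2][0] = min over k of (A[2][0] + B[0][0] = 6 + -5 = 1, A[2][1] + B[1][0] = 7 + -5 = 2, A[2][2] + B[2][0] = -2 + 2 = 0) = 0 (attained at k = 2)
  C[2][1] = min over k of (A[2][0] + B[0][1] = 6 + 9 = 15, A[2][1] + B[1][1] = 7 + 4 = 11, A[2][2] + B[2][1] = -2 + 5 = 3) = 3 (attained at k = 2)
  C[2][2] = min over k of (A[2][0] + B[0][2] = 6 + 0 = 6, A[2][1] + B[1][2] = 7 + 8 = 15, A[2][2] + B[2][2] = -2 + -4 = -6) = -6 (attained at k = 2)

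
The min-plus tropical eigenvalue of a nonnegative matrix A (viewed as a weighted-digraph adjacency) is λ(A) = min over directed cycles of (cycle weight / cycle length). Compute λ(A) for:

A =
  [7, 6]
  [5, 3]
λ(A) = 3

Enumerate directed cycles and compute their means (weight / length). Sample:
  cycle 0 → 0: weight = 7, length = 1, mean = 7/1 ≈ 7.000
  cycle 1 → 1: weight = 3, length = 1, mean = 3/1 ≈ 3.000
  cycle 0 → 1 → 0: weight = 11, length = 2, mean = 11/2 ≈ 5.500
  cycle 1 → 0 → 1: weight = 11, length = 2, mean = 11/2 ≈ 5.500
Minimum mean = 3.000, attained e.g. along the cycle 1 → 1 with weight 3 and length 1. So λ(A) = 3/1 = 3.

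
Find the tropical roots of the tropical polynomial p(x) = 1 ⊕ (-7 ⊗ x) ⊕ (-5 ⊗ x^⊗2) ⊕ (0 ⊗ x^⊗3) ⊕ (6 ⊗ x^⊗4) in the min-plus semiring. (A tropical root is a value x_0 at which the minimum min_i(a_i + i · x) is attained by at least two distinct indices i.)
Roots: {-6, -5, -2, 8}

Each tropical root is a break point of the lower envelope of the lines y = a_i + i · x (there are 5 lines, with slopes 0, 1, ..., 4). Only the lines that attain the minimum somewhere contribute to roots; other lines are dominated. Here the surviving (envelope) indices are i = 4, i = 3, i = 2, i = 1, i = 0.
Intersections between consecutive envelope lines give the roots: for adjacent envelope indices i < j the intersection is x = (a_i − a_j) / (j − i). Reading off the sorted break points: {-6, -5, -2, 8}.
Verification: at each break x_0, at least two indices attain the minimum of min_i(a_i + i · x_0).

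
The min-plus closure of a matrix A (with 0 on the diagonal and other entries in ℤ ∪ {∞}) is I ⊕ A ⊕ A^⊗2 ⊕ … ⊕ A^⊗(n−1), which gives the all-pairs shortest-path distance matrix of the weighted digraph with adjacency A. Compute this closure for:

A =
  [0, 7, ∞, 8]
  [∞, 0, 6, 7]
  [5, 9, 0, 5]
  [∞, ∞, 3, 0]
Closure =
  [0, 7, 11, 8]
  [11, 0, 6, 7]
  [5, 9, 0, 5]
  [8, 12, 3, 0]

This is the Floyd-Warshall all-pairs shortest-path computation. For each intermediate vertex k = 0, 1, …, 3, update dist[i][j] ← min(dist[i][j], dist[i][k] + dist[k][j]). The final matrix gives, for each (i, j), the minimum total weight of any directed path from i to j (possibly empty when i = j).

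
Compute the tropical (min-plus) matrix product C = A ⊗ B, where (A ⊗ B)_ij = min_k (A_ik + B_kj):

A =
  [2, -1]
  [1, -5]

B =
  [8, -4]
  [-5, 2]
A ⊗ B =
  [-6, -2]
  [-10, -3]

Apply the min-plus product entry-by-entry:
  C[0][0] = min over k of (A[0][0] + B[0][0] = 2 + 8 = 10, A[0][1] + B[1][0] = -1 + -5 = -6) = -6 (attained at k = 1)
  C[0][1] = min over k of (A[0][0] + B[0][1] = 2 + -4 = -2, A[0][1] + B[1][1] = -1 + 2 = 1) = -2 (attained at k = 0)
  C[1][0] = min over k of (A[1][0] + B[0][0] = 1 + 8 = 9, A[1][1] + B[1][0] = -5 + -5 = -10) = -10 (attained at k = 1)
  C[1][1] = min over k of (A[1][0] + B[0][1] = 1 + -4 = -3, A[1][1] + B[1][1] = -5 + 2 = -3) = -3 (attained at k = 0)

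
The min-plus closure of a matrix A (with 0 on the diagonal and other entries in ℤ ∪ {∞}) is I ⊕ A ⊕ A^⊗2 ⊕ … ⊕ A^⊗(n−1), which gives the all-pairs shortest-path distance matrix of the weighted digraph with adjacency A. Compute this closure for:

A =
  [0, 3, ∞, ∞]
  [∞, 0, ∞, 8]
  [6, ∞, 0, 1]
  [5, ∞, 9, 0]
Closure =
  [0, 3, 20, 11]
  [13, 0, 17, 8]
  [6, 9, 0, 1]
  [5, 8, 9, 0]

This is the Floyd-Warshall all-pairs shortest-path computation. For each intermediate vertex k = 0, 1, …, 3, update dist[i][j] ← min(dist[i][j], dist[i][k] + dist[k][j]). The final matrix gives, for each (i, j), the minimum total weight of any directed path from i to j (possibly empty when i = j).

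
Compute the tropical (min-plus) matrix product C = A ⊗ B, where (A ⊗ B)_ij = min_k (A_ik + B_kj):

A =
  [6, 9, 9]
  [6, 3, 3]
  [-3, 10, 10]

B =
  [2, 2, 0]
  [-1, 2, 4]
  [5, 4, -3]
A ⊗ B =
  [8, 8, 6]
  [2, 5, 0]
  [-1, -1, -3]

Apply the min-plus product entry-by-entry:
  C[0][0] = min over k of (A[0][0] + B[0][0] = 6 + 2 = 8, A[0][1] + B[1][0] = 9 + -1 = 8, A[0][2] + B[2][0] = 9 + 5 = 14) = 8 (attained at k = 0)
  C[0][1] = min over k of (A[0][0] + B[0][1] = 6 + 2 = 8, A[0][1] + B[1][1] = 9 + 2 = 11, A[0][2] + B[2][1] = 9 + 4 = 13) = 8 (attained at k = 0)
  C[0][2] = min over k of (A[0][0] + B[0][2] = 6 + 0 = 6, A[0][1] + B[1][2] = 9 + 4 = 13, A[0][2] + B[2][2] = 9 + -3 = 6) = 6 (attained at k = 0)
  C[1][0] = min over k of (A[1][0] + B[0][0] = 6 + 2 = 8, A[1][1] + B[1][0] = 3 + -1 = 2, A[1][2] + B[2][0] = 3 + 5 = 8) = 2 (attained at k = 1)
  C[1][1] = min over k of (A[1][0] + B[0][1] = 6 + 2 = 8, A[1][1] + B[1][1] = 3 + 2 = 5, A[1][2] + B[2][1] = 3 + 4 = 7) = 5 (attained at k = 1)
  C[1][2] = min over k of (A[1][0] + B[0][2] = 6 + 0 = 6, A[1][1] + B[1][2] = 3 + 4 = 7, A[1][2] + B[2][2] = 3 + -3 = 0) = 0 (attained at k = 2)
  C[2][0] = min over k of (A[2][0] + B[0][0] = -3 + 2 = -1, A[2][1] + B[1][0] = 10 + -1 = 9, A[2][2] + B[2][0] = 10 + 5 = 15) = -1 (attained at k = 0)
  C[2][1] = min over k of (A[2][0] + B[0][1] = -3 + 2 = -1, A[2][1] + B[1][1] = 10 + 2 = 12, A[2][2] + B[2][1] = 10 + 4 = 14) = -1 (attained at k = 0)
  C[2][2] = min over k of (A[2][0] + B[0][2] = -3 + 0 = -3, A[2][1] + B[1][2] = 10 + 4 = 14, A[2][2] + B[2][2] = 10 + -3 = 7) = -3 (attained at k = 0)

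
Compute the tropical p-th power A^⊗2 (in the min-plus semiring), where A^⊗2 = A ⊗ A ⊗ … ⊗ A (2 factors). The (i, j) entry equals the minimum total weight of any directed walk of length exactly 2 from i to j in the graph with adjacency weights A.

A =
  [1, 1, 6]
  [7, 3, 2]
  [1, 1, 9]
A^⊗2 =
  [2, 2, 3]
  [3, 3, 5]
  [2, 2, 3]

Each entry (A^⊗2)_ij equals the minimum over all length-2 walks i = v_0 → v_1 → … → v_2 = j of Σ_t A[v_t][v_{t+1}]. For example, for (i, j) = (0, 2) we minimise over 3 possible intermediate vertex sequences; the minimum is 3, attained along the walk 0 → 1 → 2.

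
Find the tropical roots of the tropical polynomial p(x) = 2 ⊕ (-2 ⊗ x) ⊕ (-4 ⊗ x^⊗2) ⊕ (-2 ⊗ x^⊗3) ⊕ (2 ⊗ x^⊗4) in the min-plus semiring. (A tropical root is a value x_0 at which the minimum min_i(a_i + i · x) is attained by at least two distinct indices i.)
Roots: {-4, -2, 2, 4}

Each tropical root is a break point of the lower envelope of the lines y = a_i + i · x (there are 5 lines, with slopes 0, 1, ..., 4). Only the lines that attain the minimum somewhere contribute to roots; other lines are dominated. Here the surviving (envelope) indices are i = 4, i = 3, i = 2, i = 1, i = 0.
Intersections between consecutive envelope lines give the roots: for adjacent envelope indices i < j the intersection is x = (a_i − a_j) / (j − i). Reading off the sorted break points: {-4, -2, 2, 4}.
Verification: at each break x_0, at least two indices attain the minimum of min_i(a_i + i · x_0).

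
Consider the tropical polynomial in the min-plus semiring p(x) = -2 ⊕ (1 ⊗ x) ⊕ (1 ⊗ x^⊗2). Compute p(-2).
p(-2) = -3

A tropical monomial a ⊗ x^⊗i evaluates to a + i · x. Evaluating each term at x = -2:
  Term 0 contributes -2 + 0 · -2 = -2
  Term 1 contributes 1 + 1 · -2 = -1
  Term 2 contributes 1 + 2 · -2 = -3
p(-2) = ⊕ of these = min[-2, -1, -3] = -3.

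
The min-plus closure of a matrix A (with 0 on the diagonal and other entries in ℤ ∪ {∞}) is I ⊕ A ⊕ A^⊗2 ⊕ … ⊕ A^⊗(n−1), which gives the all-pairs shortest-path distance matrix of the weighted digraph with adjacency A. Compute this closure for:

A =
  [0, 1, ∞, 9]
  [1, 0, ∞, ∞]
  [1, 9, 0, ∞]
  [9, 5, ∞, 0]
Closure =
  [0, 1, ∞, 9]
  [1, 0, ∞, 10]
  [1, 2, 0, 10]
  [6, 5, ∞, 0]

This is the Floyd-Warshall all-pairs shortest-path computation. For each intermediate vertex k = 0, 1, …, 3, update dist[i][j] ← min(dist[i][j], dist[i][k] + dist[k][j]). The final matrix gives, for each (i, j), the minimum total weight of any directed path from i to j (possibly empty when i = j).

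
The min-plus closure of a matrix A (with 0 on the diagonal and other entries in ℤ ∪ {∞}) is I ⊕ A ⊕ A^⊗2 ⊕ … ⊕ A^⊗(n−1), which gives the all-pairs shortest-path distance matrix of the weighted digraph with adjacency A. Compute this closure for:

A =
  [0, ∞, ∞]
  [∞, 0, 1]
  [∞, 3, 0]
Closure =
  [0, ∞, ∞]
  [∞, 0, 1]
  [∞, 3, 0]

This is the Floyd-Warshall all-pairs shortest-path computation. For each intermediate vertex k = 0, 1, …, 2, update dist[i][j] ← min(dist[i][j], dist[i][k] + dist[k][j]). The final matrix gives, for each (i, j), the minimum total weight of any directed path from i to j (possibly empty when i = j).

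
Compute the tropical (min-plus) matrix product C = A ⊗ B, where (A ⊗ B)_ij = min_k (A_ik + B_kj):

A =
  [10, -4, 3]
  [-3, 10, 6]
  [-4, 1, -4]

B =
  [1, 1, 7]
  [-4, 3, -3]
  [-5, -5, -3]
A ⊗ B =
  [-8, -2, -7]
  [-2, -2, 3]
  [-9, -9, -7]

Apply the min-plus product entry-by-entry:
  C[0][0] = min over k of (A[0][0] + B[0][0] = 10 + 1 = 11, A[0][1] + B[1][0] = -4 + -4 = -8, A[0][2] + B[2][0] = 3 + -5 = -2) = -8 (attained at k = 1)
  C[0][1] = min over k of (A[0][0] + B[0][1] = 10 + 1 = 11, A[0][1] + B[1][1] = -4 + 3 = -1, A[0][2] + B[2][1] = 3 + -5 = -2) = -2 (attained at k = 2)
  C[0][2] = min over k of (A[0][0] + B[0][2] = 10 + 7 = 17, A[0][1] + B[1][2] = -4 + -3 = -7, A[0][2] + B[2][2] = 3 + -3 = 0) = -7 (attained at k = 1)
  C[1][0] = min over k of (A[1][0] + B[0][0] = -3 + 1 = -2, A[1][1] + B[1][0] = 10 + -4 = 6, A[1][2] + B[2][0] = 6 + -5 = 1) = -2 (attained at k = 0)
  C[1][1] = min over k of (A[1][0] + B[0][1] = -3 + 1 = -2, A[1][1] + B[1][1] = 10 + 3 = 13, A[1][2] + B[2][1] = 6 + -5 = 1) = -2 (attained at k = 0)
  C[1][2] = min over k of (A[1][0] + B[0][2] = -3 + 7 = 4, A[1][1] + B[1][2] = 10 + -3 = 7, A[1][2] + B[2][2] = 6 + -3 = 3) = 3 (attained at k = 2)
  C[2][0] = min over k of (A[2][0] + B[0][0] = -4 + 1 = -3, A[2][1] + B[1][0] = 1 + -4 = -3, A[2][2] + B[2][0] = -4 + -5 = -9) = -9 (attained at k = 2)
  C[2][1] = min over k of (A[2][0] + B[0][1] = -4 + 1 = -3, A[2][1] + B[1][1] = 1 + 3 = 4, A[2][2] + B[2][1] = -4 + -5 = -9) = -9 (attained at k = 2)
  C[2][2] = min over k of (A[2][0] + B[0][2] = -4 + 7 = 3, A[2][1] + B[1][2] = 1 + -3 = -2, A[2][2] + B[2][2] = -4 + -3 = -7) = -7 (attained at k = 2)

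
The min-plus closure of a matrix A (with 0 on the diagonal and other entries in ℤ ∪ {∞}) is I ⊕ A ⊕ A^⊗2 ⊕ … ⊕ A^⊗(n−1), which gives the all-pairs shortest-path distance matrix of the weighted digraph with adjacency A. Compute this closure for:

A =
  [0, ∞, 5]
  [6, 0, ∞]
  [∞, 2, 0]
Closure =
  [0, 7, 5]
  [6, 0, 11]
  [8, 2, 0]

This is the Floyd-Warshall all-pairs shortest-path computation. For each intermediate vertex k = 0, 1, …, 2, update dist[i][j] ← min(dist[i][j], dist[i][k] + dist[k][j]). The final matrix gives, for each (i, j), the minimum total weight of any directed path from i to j (possibly empty when i = j).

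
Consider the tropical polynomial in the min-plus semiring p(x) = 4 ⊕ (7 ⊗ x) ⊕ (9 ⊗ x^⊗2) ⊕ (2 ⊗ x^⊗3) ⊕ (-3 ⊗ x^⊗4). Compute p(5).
p(5) = 4

A tropical monomial a ⊗ x^⊗i evaluates to a + i · x. Evaluating each term at x = 5:
  Term 0 contributes 4 + 0 · 5 = 4
  Term 1 contributes 7 + 1 · 5 = 12
  Term 2 contributes 9 + 2 · 5 = 19
  Term 3 contributes 2 + 3 · 5 = 17
  Term 4 contributes -3 + 4 · 5 = 17
p(5) = ⊕ of these = min[4, 12, 19, 17, 17] = 4.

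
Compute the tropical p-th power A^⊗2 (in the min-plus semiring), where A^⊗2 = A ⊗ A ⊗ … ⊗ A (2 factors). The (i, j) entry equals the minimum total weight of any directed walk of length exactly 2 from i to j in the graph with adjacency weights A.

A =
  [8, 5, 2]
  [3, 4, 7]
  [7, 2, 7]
A^⊗2 =
  [8, 4, 9]
  [7, 8, 5]
  [5, 6, 9]

Each entry (A^⊗2)_ij equals the minimum over all length-2 walks i = v_0 → v_1 → … → v_2 = j of Σ_t A[v_t][v_{t+1}]. For example, for (i, j) = (0, 2) we minimise over 3 possible intermediate vertex sequences; the minimum is 9, attained along the walk 0 → 2 → 2.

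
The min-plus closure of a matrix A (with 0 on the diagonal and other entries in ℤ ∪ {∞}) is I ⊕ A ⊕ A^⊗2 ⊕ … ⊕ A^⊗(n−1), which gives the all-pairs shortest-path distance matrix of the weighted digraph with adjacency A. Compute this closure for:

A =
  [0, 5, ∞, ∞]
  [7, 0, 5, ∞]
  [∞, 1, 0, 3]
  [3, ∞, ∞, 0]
Closure =
  [0, 5, 10, 13]
  [7, 0, 5, 8]
  [6, 1, 0, 3]
  [3, 8, 13, 0]

This is the Floyd-Warshall all-pairs shortest-path computation. For each intermediate vertex k = 0, 1, …, 3, update dist[i][j] ← min(dist[i][j], dist[i][k] + dist[k][j]). The final matrix gives, for each (i, j), the minimum total weight of any directed path from i to j (possibly empty when i = j).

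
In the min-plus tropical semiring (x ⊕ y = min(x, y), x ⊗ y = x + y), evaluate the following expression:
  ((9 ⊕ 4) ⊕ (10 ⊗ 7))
((9 ⊕ 4) ⊕ (10 ⊗ 7)) = 4

Expand innermost to outermost. Recall ⊕ takes the minimum of its arguments and ⊗ takes their sum. Working out the expression ((9 ⊕ 4) ⊕ (10 ⊗ 7)) gives 4.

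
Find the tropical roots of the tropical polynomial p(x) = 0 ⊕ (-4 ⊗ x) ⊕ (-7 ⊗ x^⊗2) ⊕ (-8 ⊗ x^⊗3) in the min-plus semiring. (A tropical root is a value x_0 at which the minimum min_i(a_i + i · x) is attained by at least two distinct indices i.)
Roots: {1, 3, 4}

Each tropical root is a break point of the lower envelope of the lines y = a_i + i · x (there are 4 lines, with slopes 0, 1, ..., 3). Only the lines that attain the minimum somewhere contribute to roots; other lines are dominated. Here the surviving (envelope) indices are i = 3, i = 2, i = 1, i = 0.
Intersections between consecutive envelope lines give the roots: for adjacent envelope indices i < j the intersection is x = (a_i − a_j) / (j − i). Reading off the sorted break points: {1, 3, 4}.
Verification: at each break x_0, at least two indices attain the minimum of min_i(a_i + i · x_0).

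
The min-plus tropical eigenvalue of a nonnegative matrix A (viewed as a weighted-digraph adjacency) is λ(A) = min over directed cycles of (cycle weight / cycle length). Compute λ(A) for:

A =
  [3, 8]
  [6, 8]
λ(A) = 3

Enumerate directed cycles and compute their means (weight / length). Sample:
  cycle 0 → 0: weight = 3, length = 1, mean = 3/1 ≈ 3.000
  cycle 1 → 1: weight = 8, length = 1, mean = 8/1 ≈ 8.000
  cycle 0 → 1 → 0: weight = 14, length = 2, mean = 14/2 ≈ 7.000
  cycle 1 → 0 → 1: weight = 14, length = 2, mean = 14/2 ≈ 7.000
Minimum mean = 3.000, attained e.g. along the cycle 0 → 0 with weight 3 and length 1. So λ(A) = 3/1 = 3.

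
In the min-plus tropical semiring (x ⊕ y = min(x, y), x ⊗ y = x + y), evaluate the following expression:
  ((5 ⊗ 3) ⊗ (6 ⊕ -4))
((5 ⊗ 3) ⊗ (6 ⊕ -4)) = 4

Expand innermost to outermost. Recall ⊕ takes the minimum of its arguments and ⊗ takes their sum. Working out the expression ((5 ⊗ 3) ⊗ (6 ⊕ -4)) gives 4.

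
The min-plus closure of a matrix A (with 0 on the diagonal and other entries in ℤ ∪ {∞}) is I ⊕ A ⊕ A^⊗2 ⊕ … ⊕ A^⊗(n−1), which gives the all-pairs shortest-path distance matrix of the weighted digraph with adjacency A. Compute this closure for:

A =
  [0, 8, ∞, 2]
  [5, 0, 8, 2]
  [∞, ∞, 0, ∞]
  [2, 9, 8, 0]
Closure =
  [0, 8, 10, 2]
  [4, 0, 8, 2]
  [∞, ∞, 0, ∞]
  [2, 9, 8, 0]

This is the Floyd-Warshall all-pairs shortest-path computation. For each intermediate vertex k = 0, 1, …, 3, update dist[i][j] ← min(dist[i][j], dist[i][k] + dist[k][j]). The final matrix gives, for each (i, j), the minimum total weight of any directed path from i to j (possibly empty when i = j).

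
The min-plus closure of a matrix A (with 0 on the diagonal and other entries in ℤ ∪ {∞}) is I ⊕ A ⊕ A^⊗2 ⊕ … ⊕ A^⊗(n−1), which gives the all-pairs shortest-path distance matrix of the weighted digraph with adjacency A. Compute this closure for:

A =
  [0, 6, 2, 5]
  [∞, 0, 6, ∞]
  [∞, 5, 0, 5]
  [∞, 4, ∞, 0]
Closure =
  [0, 6, 2, 5]
  [∞, 0, 6, 11]
  [∞, 5, 0, 5]
  [∞, 4, 10, 0]

This is the Floyd-Warshall all-pairs shortest-path computation. For each intermediate vertex k = 0, 1, …, 3, update dist[i][j] ← min(dist[i][j], dist[i][k] + dist[k][j]). The final matrix gives, for each (i, j), the minimum total weight of any directed path from i to j (possibly empty when i = j).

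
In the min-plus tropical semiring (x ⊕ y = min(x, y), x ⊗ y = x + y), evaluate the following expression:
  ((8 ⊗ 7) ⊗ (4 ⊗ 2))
((8 ⊗ 7) ⊗ (4 ⊗ 2)) = 21

Expand innermost to outermost. Recall ⊕ takes the minimum of its arguments and ⊗ takes their sum. Working out the expression ((8 ⊗ 7) ⊗ (4 ⊗ 2)) gives 21.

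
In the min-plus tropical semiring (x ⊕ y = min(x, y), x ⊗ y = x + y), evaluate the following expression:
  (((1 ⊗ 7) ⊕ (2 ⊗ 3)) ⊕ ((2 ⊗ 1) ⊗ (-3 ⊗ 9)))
(((1 ⊗ 7) ⊕ (2 ⊗ 3)) ⊕ ((2 ⊗ 1) ⊗ (-3 ⊗ 9))) = 5

Expand innermost to outermost. Recall ⊕ takes the minimum of its arguments and ⊗ takes their sum. Working out the expression (((1 ⊗ 7) ⊕ (2 ⊗ 3)) ⊕ ((2 ⊗ 1) ⊗ (-3 ⊗ 9))) gives 5.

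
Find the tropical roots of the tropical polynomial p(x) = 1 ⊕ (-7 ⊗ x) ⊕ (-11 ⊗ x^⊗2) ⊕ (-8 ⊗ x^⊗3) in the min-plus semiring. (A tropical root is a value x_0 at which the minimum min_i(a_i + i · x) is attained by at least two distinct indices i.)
Roots: {-3, 4, 8}

Each tropical root is a break point of the lower envelope of the lines y = a_i + i · x (there are 4 lines, with slopes 0, 1, ..., 3). Only the lines that attain the minimum somewhere contribute to roots; other lines are dominated. Here the surviving (envelope) indices are i = 3, i = 2, i = 1, i = 0.
Intersections between consecutive envelope lines give the roots: for adjacent envelope indices i < j the intersection is x = (a_i − a_j) / (j − i). Reading off the sorted break points: {-3, 4, 8}.
Verification: at each break x_0, at least two indices attain the minimum of min_i(a_i + i · x_0).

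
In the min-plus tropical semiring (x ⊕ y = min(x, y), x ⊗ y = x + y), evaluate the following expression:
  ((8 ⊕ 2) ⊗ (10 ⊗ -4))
((8 ⊕ 2) ⊗ (10 ⊗ -4)) = 8

Expand innermost to outermost. Recall ⊕ takes the minimum of its arguments and ⊗ takes their sum. Working out the expression ((8 ⊕ 2) ⊗ (10 ⊗ -4)) gives 8.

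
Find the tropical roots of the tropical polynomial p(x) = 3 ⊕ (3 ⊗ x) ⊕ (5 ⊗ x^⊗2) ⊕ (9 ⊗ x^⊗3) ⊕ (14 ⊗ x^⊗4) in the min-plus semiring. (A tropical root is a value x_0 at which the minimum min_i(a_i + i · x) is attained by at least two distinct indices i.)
Roots: {-5, -4, -2, 0}

Each tropical root is a break point of the lower envelope of the lines y = a_i + i · x (there are 5 lines, with slopes 0, 1, ..., 4). Only the lines that attain the minimum somewhere contribute to roots; other lines are dominated. Here the surviving (envelope) indices are i = 4, i = 3, i = 2, i = 1, i = 0.
Intersections between consecutive envelope lines give the roots: for adjacent envelope indices i < j the intersection is x = (a_i − a_j) / (j − i). Reading off the sorted break points: {-5, -4, -2, 0}.
Verification: at each break x_0, at least two indices attain the minimum of min_i(a_i + i · x_0).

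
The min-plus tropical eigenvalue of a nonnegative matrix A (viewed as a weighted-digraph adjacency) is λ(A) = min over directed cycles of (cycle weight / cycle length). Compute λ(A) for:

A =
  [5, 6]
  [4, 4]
λ(A) = 4

Enumerate directed cycles and compute their means (weight / length). Sample:
  cycle 0 → 0: weight = 5, length = 1, mean = 5/1 ≈ 5.000
  cycle 1 → 1: weight = 4, length = 1, mean = 4/1 ≈ 4.000
  cycle 0 → 1 → 0: weight = 10, length = 2, mean = 10/2 ≈ 5.000
  cycle 1 → 0 → 1: weight = 10, length = 2, mean = 10/2 ≈ 5.000
Minimum mean = 4.000, attained e.g. along the cycle 1 → 1 with weight 4 and length 1. So λ(A) = 4/1 = 4.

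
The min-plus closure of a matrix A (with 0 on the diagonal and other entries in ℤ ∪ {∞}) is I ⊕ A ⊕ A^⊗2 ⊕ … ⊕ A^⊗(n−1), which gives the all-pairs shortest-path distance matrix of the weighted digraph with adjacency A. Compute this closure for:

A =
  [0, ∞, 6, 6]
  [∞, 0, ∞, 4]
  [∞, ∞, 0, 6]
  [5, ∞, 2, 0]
Closure =
  [0, ∞, 6, 6]
  [9, 0, 6, 4]
  [11, ∞, 0, 6]
  [5, ∞, 2, 0]

This is the Floyd-Warshall all-pairs shortest-path computation. For each intermediate vertex k = 0, 1, …, 3, update dist[i][j] ← min(dist[i][j], dist[i][k] + dist[k][j]). The final matrix gives, for each (i, j), the minimum total weight of any directed path from i to j (possibly empty when i = j).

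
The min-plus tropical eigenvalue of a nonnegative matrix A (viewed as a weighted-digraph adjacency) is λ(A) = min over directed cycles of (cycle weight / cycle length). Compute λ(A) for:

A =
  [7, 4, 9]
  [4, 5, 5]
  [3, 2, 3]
λ(A) = 3

Enumerate directed cycles and compute their means (weight / length). Sample:
  cycle 0 → 0: weight = 7, length = 1, mean = 7/1 ≈ 7.000
  cycle 1 → 1: weight = 5, length = 1, mean = 5/1 ≈ 5.000
  cycle 2 → 2: weight = 3, length = 1, mean = 3/1 ≈ 3.000
  cycle 0 → 1 → 0: weight = 8, length = 2, mean = 8/2 ≈ 4.000
  cycle 0 → 2 → 0: weight = 12, length = 2, mean = 12/2 ≈ 6.000
  cycle 1 → 0 → 1: weight = 8, length = 2, mean = 8/2 ≈ 4.000
Minimum mean = 3.000, attained e.g. along the cycle 2 → 2 with weight 3 and length 1. So λ(A) = 3/1 = 3.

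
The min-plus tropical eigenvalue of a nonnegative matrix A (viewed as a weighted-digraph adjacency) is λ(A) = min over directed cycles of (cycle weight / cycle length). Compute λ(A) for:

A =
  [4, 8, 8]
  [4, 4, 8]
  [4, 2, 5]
λ(A) = 4

Enumerate directed cycles and compute their means (weight / length). Sample:
  cycle 0 → 0: weight = 4, length = 1, mean = 4/1 ≈ 4.000
  cycle 1 → 1: weight = 4, length = 1, mean = 4/1 ≈ 4.000
  cycle 2 → 2: weight = 5, length = 1, mean = 5/1 ≈ 5.000
  cycle 0 → 1 → 0: weight = 12, length = 2, mean = 12/2 ≈ 6.000
  cycle 0 → 2 → 0: weight = 12, length = 2, mean = 12/2 ≈ 6.000
  cycle 1 → 0 → 1: weight = 12, length = 2, mean = 12/2 ≈ 6.000
Minimum mean = 4.000, attained e.g. along the cycle 0 → 0 with weight 4 and length 1. So λ(A) = 4/1 = 4.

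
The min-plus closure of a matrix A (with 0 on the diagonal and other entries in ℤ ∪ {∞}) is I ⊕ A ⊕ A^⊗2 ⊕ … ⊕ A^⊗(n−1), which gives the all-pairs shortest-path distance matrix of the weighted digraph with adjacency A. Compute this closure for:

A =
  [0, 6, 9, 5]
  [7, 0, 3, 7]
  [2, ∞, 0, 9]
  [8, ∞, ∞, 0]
Closure =
  [0, 6, 9, 5]
  [5, 0, 3, 7]
  [2, 8, 0, 7]
  [8, 14, 17, 0]

This is the Floyd-Warshall all-pairs shortest-path computation. For each intermediate vertex k = 0, 1, …, 3, update dist[i][j] ← min(dist[i][j], dist[i][k] + dist[k][j]). The final matrix gives, for each (i, j), the minimum total weight of any directed path from i to j (possibly empty when i = j).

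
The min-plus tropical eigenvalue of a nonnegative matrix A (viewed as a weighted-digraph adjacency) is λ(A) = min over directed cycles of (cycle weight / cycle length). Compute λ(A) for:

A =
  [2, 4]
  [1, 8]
λ(A) = 2

Enumerate directed cycles and compute their means (weight / length). Sample:
  cycle 0 → 0: weight = 2, length = 1, mean = 2/1 ≈ 2.000
  cycle 1 → 1: weight = 8, length = 1, mean = 8/1 ≈ 8.000
  cycle 0 → 1 → 0: weight = 5, length = 2, mean = 5/2 ≈ 2.500
  cycle 1 → 0 → 1: weight = 5, length = 2, mean = 5/2 ≈ 2.500
Minimum mean = 2.000, attained e.g. along the cycle 0 → 0 with weight 2 and length 1. So λ(A) = 2/1 = 2.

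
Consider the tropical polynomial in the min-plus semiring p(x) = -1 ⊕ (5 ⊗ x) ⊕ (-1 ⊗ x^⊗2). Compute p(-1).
p(-1) = -3

A tropical monomial a ⊗ x^⊗i evaluates to a + i · x. Evaluating each term at x = -1:
  Term 0 contributes -1 + 0 · -1 = -1
  Term 1 contributes 5 + 1 · -1 = 4
  Term 2 contributes -1 + 2 · -1 = -3
p(-1) = ⊕ of these = min[-1, 4, -3] = -3.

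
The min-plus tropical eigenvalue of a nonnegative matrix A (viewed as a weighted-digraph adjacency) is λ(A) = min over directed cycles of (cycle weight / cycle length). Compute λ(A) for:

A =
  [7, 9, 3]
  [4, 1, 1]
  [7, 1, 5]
λ(A) = 1

Enumerate directed cycles and compute their means (weight / length). Sample:
  cycle 0 → 0: weight = 7, length = 1, mean = 7/1 ≈ 7.000
  cycle 1 → 1: weight = 1, length = 1, mean = 1/1 ≈ 1.000
  cycle 2 → 2: weight = 5, length = 1, mean = 5/1 ≈ 5.000
  cycle 0 → 1 → 0: weight = 13, length = 2, mean = 13/2 ≈ 6.500
  cycle 0 → 2 → 0: weight = 10, length = 2, mean = 10/2 ≈ 5.000
  cycle 1 → 0 → 1: weight = 13, length = 2, mean = 13/2 ≈ 6.500
Minimum mean = 1.000, attained e.g. along the cycle 1 → 1 with weight 1 and length 1. So λ(A) = 1/1 = 1.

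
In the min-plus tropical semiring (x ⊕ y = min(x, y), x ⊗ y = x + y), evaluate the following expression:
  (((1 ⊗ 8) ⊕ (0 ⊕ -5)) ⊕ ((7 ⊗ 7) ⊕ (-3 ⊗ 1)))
(((1 ⊗ 8) ⊕ (0 ⊕ -5)) ⊕ ((7 ⊗ 7) ⊕ (-3 ⊗ 1))) = -5

Expand innermost to outermost. Recall ⊕ takes the minimum of its arguments and ⊗ takes their sum. Working out the expression (((1 ⊗ 8) ⊕ (0 ⊕ -5)) ⊕ ((7 ⊗ 7) ⊕ (-3 ⊗ 1))) gives -5.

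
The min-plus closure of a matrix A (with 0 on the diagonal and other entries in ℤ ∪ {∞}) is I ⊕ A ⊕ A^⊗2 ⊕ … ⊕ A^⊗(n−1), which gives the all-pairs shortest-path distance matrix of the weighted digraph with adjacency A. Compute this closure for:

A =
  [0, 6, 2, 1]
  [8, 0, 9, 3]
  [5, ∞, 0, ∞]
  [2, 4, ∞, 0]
Closure =
  [0, 5, 2, 1]
  [5, 0, 7, 3]
  [5, 10, 0, 6]
  [2, 4, 4, 0]

This is the Floyd-Warshall all-pairs shortest-path computation. For each intermediate vertex k = 0, 1, …, 3, update dist[i][j] ← min(dist[i][j], dist[i][k] + dist[k][j]). The final matrix gives, for each (i, j), the minimum total weight of any directed path from i to j (possibly empty when i = j).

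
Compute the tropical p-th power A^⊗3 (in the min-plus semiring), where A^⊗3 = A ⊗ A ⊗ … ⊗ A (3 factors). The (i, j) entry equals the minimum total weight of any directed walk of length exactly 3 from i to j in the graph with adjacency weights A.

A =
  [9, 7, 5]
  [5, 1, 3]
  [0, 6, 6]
A^⊗3 =
  [10, 9, 10]
  [4, 3, 5]
  [5, 8, 10]

Each entry (A^⊗3)_ij equals the minimum over all length-3 walks i = v_0 → v_1 → … → v_3 = j of Σ_t A[v_t][v_{t+1}]. For example, for (i, j) = (0, 2) we minimise over 9 possible intermediate vertex sequences; the minimum is 10, attained along the walk 0 → 2 → 0 → 2.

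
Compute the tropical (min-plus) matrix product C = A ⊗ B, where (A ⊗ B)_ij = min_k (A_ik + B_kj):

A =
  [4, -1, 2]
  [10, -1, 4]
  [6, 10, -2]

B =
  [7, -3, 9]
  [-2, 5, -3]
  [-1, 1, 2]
A ⊗ B =
  [-3, 1, -4]
  [-3, 4, -4]
  [-3, -1, 0]

Apply the min-plus product entry-by-entry:
  C[0][0] = min over k of (A[0][0] + B[0][0] = 4 + 7 = 11, A[0][1] + B[1][0] = -1 + -2 = -3, A[0][2] + B[2][0] = 2 + -1 = 1) = -3 (attained at k = 1)
  C[0][1] = min over k of (A[0][0] + B[0][1] = 4 + -3 = 1, A[0][1] + B[1][1] = -1 + 5 = 4, A[0][2] + B[2][1] = 2 + 1 = 3) = 1 (attained at k = 0)
  C[0][2] = min over k of (A[0][0] + B[0][2] = 4 + 9 = 13, A[0][1] + B[1][2] = -1 + -3 = -4, A[0][2] + B[2][2] = 2 + 2 = 4) = -4 (attained at k = 1)
  C[1][0] = min over k of (A[1][0] + B[0][0] = 10 + 7 = 17, A[1][1] + B[1][0] = -1 + -2 = -3, A[1][2] + B[2][0] = 4 + -1 = 3) = -3 (attained at k = 1)
  C[1][1] = min over k of (A[1][0] + B[0][1] = 10 + -3 = 7, A[1][1] + B[1][1] = -1 + 5 = 4, A[1][2] + B[2][1] = 4 + 1 = 5) = 4 (attained at k = 1)
  C[1][2] = min over k of (A[1][0] + B[0][2] = 10 + 9 = 19, A[1][1] + B[1][2] = -1 + -3 = -4, A[1][2] + B[2][2] = 4 + 2 = 6) = -4 (attained at k = 1)
  C[2][0] = min over k of (A[2][0] + B[0][0] = 6 + 7 = 13, A[2][1] + B[1][0] = 10 + -2 = 8, A[2][2] + B[2][0] = -2 + -1 = -3) = -3 (attained at k = 2)
  C[2][1] = min over k of (A[2][0] + B[0][1] = 6 + -3 = 3, A[2][1] + B[1][1] = 10 + 5 = 15, A[2][2] + B[2][1] = -2 + 1 = -1) = -1 (attained at k = 2)
  C[2][2] = min over k of (A[2][0] + B[0][2] = 6 + 9 = 15, A[2][1] + B[1][2] = 10 + -3 = 7, A[2][2] + B[2][2] = -2 + 2 = 0) = 0 (attained at k = 2)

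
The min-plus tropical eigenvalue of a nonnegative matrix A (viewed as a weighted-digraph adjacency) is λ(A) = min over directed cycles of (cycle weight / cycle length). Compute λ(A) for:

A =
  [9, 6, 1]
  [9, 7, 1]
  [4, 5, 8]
λ(A) = 5/2

Enumerate directed cycles and compute their means (weight / length). Sample:
  cycle 0 → 0: weight = 9, length = 1, mean = 9/1 ≈ 9.000
  cycle 1 → 1: weight = 7, length = 1, mean = 7/1 ≈ 7.000
  cycle 2 → 2: weight = 8, length = 1, mean = 8/1 ≈ 8.000
  cycle 0 → 1 → 0: weight = 15, length = 2, mean = 15/2 ≈ 7.500
  cycle 0 → 2 → 0: weight = 5, length = 2, mean = 5/2 ≈ 2.500
  cycle 1 → 0 → 1: weight = 15, length = 2, mean = 15/2 ≈ 7.500
Minimum mean = 2.500, attained e.g. along the cycle 0 → 2 → 0 with weight 5 and length 2. So λ(A) = 5/2 = 5/2.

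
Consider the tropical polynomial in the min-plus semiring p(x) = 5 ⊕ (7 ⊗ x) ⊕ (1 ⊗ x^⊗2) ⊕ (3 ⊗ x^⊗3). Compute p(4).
p(4) = 5

A tropical monomial a ⊗ x^⊗i evaluates to a + i · x. Evaluating each term at x = 4:
  Term 0 contributes 5 + 0 · 4 = 5
  Term 1 contributes 7 + 1 · 4 = 11
  Term 2 contributes 1 + 2 · 4 = 9
  Term 3 contributes 3 + 3 · 4 = 15
p(4) = ⊕ of these = min[5, 11, 9, 15] = 5.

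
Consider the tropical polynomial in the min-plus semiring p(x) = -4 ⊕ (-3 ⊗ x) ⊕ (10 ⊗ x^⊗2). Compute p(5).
p(5) = -4

A tropical monomial a ⊗ x^⊗i evaluates to a + i · x. Evaluating each term at x = 5:
  Term 0 contributes -4 + 0 · 5 = -4
  Term 1 contributes -3 + 1 · 5 = 2
  Term 2 contributes 10 + 2 · 5 = 20
p(5) = ⊕ of these = min[-4, 2, 20] = -4.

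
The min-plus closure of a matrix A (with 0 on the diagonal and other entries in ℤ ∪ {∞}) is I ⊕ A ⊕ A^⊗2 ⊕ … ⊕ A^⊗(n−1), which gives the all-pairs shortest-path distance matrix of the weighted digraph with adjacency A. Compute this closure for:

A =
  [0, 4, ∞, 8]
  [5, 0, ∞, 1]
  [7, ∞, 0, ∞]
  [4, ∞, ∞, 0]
Closure =
  [0, 4, ∞, 5]
  [5, 0, ∞, 1]
  [7, 11, 0, 12]
  [4, 8, ∞, 0]

This is the Floyd-Warshall all-pairs shortest-path computation. For each intermediate vertex k = 0, 1, …, 3, update dist[i][j] ← min(dist[i][j], dist[i][k] + dist[k][j]). The final matrix gives, for each (i, j), the minimum total weight of any directed path from i to j (possibly empty when i = j).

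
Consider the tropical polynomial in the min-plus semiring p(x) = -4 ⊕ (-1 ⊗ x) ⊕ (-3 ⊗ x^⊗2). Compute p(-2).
p(-2) = -7

A tropical monomial a ⊗ x^⊗i evaluates to a + i · x. Evaluating each term at x = -2:
  Term 0 contributes -4 + 0 · -2 = -4
  Term 1 contributes -1 + 1 · -2 = -3
  Term 2 contributes -3 + 2 · -2 = -7
p(-2) = ⊕ of these = min[-4, -3, -7] = -7.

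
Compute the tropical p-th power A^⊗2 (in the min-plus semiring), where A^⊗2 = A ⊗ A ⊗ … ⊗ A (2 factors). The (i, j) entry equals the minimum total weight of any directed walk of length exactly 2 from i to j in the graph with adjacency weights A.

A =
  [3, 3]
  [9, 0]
A^⊗2 =
  [6, 3]
  [9, 0]

Each entry (A^⊗2)_ij equals the minimum over all length-2 walks i = v_0 → v_1 → … → v_2 = j of Σ_t A[v_t][v_{t+1}]. For example, for (i, j) = (0, 1) we minimise over 2 possible intermediate vertex sequences; the minimum is 3, attained along the walk 0 → 1 → 1.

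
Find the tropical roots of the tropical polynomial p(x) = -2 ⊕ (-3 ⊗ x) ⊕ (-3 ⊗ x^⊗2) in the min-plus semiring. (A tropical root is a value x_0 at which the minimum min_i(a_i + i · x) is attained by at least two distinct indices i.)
Roots: {0, 1}

Each tropical root is a break point of the lower envelope of the lines y = a_i + i · x (there are 3 lines, with slopes 0, 1, ..., 2). Only the lines that attain the minimum somewhere contribute to roots; other lines are dominated. Here the surviving (envelope) indices are i = 2, i = 1, i = 0.
Intersections between consecutive envelope lines give the roots: for adjacent envelope indices i < j the intersection is x = (a_i − a_j) / (j − i). Reading off the sorted break points: {0, 1}.
Verification: at each break x_0, at least two indices attain the minimum of min_i(a_i + i · x_0).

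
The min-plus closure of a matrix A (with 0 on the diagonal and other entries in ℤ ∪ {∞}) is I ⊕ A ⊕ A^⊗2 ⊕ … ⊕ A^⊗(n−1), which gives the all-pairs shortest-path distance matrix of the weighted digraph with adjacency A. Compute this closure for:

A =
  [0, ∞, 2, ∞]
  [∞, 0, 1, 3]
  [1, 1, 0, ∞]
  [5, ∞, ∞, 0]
Closure =
  [0, 3, 2, 6]
  [2, 0, 1, 3]
  [1, 1, 0, 4]
  [5, 8, 7, 0]

This is the Floyd-Warshall all-pairs shortest-path computation. For each intermediate vertex k = 0, 1, …, 3, update dist[i][j] ← min(dist[i][j], dist[i][k] + dist[k][j]). The final matrix gives, for each (i, j), the minimum total weight of any directed path from i to j (possibly empty when i = j).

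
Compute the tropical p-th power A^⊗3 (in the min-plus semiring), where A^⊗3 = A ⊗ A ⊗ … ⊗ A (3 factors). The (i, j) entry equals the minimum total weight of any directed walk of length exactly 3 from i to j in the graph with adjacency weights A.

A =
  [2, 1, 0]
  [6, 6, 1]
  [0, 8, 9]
A^⊗3 =
  [2, 1, 0]
  [3, 2, 1]
  [0, 3, 2]

Each entry (A^⊗3)_ij equals the minimum over all length-3 walks i = v_0 → v_1 → … → v_3 = j of Σ_t A[v_t][v_{t+1}]. For example, for (i, j) = (0, 2) we minimise over 9 possible intermediate vertex sequences; the minimum is 0, attained along the walk 0 → 2 → 0 → 2.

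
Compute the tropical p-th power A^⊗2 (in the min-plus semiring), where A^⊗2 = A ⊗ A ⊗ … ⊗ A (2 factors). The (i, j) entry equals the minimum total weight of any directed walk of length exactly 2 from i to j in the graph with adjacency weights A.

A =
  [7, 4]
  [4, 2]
A^⊗2 =
  [8, 6]
  [6, 4]

Each entry (A^⊗2)_ij equals the minimum over all length-2 walks i = v_0 → v_1 → … → v_2 = j of Σ_t A[v_t][v_{t+1}]. For example, for (i, j) = (0, 1) we minimise over 2 possible intermediate vertex sequences; the minimum is 6, attained along the walk 0 → 1 → 1.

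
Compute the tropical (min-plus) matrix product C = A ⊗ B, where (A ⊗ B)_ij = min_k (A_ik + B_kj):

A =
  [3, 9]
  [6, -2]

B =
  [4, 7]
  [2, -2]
A ⊗ B =
  [7, 7]
  [0, -4]

Apply the min-plus product entry-by-entry:
  C[0][0] = min over k of (A[0][0] + B[0][0] = 3 + 4 = 7, A[0][1] + B[1][0] = 9 + 2 = 11) = 7 (attained at k = 0)
  C[0][1] = min over k of (A[0][0] + B[0][1] = 3 + 7 = 10, A[0][1] + B[1][1] = 9 + -2 = 7) = 7 (attained at k = 1)
  C[1][0] = min over k of (A[1][0] + B[0][0] = 6 + 4 = 10, A[1][1] + B[1][0] = -2 + 2 = 0) = 0 (attained at k = 1)
  C[1][1] = min over k of (A[1][0] + B[0][1] = 6 + 7 = 13, A[1][1] + B[1][1] = -2 + -2 = -4) = -4 (attained at k = 1)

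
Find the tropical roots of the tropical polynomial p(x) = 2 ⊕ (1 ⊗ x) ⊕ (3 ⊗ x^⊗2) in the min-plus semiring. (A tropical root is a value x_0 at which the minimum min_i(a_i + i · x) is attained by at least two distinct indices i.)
Roots: {-2, 1}

Each tropical root is a break point of the lower envelope of the lines y = a_i + i · x (there are 3 lines, with slopes 0, 1, ..., 2). Only the lines that attain the minimum somewhere contribute to roots; other lines are dominated. Here the surviving (envelope) indices are i = 2, i = 1, i = 0.
Intersections between consecutive envelope lines give the roots: for adjacent envelope indices i < j the intersection is x = (a_i − a_j) / (j − i). Reading off the sorted break points: {-2, 1}.
Verification: at each break x_0, at least two indices attain the minimum of min_i(a_i + i · x_0).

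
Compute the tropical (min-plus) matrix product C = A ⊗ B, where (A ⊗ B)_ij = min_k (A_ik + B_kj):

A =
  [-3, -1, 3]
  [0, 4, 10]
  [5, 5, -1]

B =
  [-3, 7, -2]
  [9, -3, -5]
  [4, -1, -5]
A ⊗ B =
  [-6, -4, -6]
  [-3, 1, -2]
  [2, -2, -6]

Apply the min-plus product entry-by-entry:
  C[0][0] = min over k of (A[0][0] + B[0][0] = -3 + -3 = -6, A[0][1] + B[1][0] = -1 + 9 = 8, A[0][2] + B[2][0] = 3 + 4 = 7) = -6 (attained at k = 0)
  C[0][1] = min over k of (A[0][0] + B[0][1] = -3 + 7 = 4, A[0][1] + B[1][1] = -1 + -3 = -4, A[0][2] + B[2][1] = 3 + -1 = 2) = -4 (attained at k = 1)
  C[0][2] = min over k of (A[0][0] + B[0][2] = -3 + -2 = -5, A[0][1] + B[1][2] = -1 + -5 = -6, A[0][2] + B[2][2] = 3 + -5 = -2) = -6 (attained at k = 1)
  C[1][0] = min over k of (A[1][0] + B[0][0] = 0 + -3 = -3, A[1][1] + B[1][0] = 4 + 9 = 13, A[1][2] + B[2][0] = 10 + 4 = 14) = -3 (attained at k = 0)
  C[1][1] = min over k of (A[1][0] + B[0][1] = 0 + 7 = 7, A[1][1] + B[1][1] = 4 + -3 = 1, A[1][2] + B[2][1] = 10 + -1 = 9) = 1 (attained at k = 1)
  C[1][2] = min over k of (A[1][0] + B[0][2] = 0 + -2 = -2, A[1][1] + B[1][2] = 4 + -5 = -1, A[1][2] + B[2][2] = 10 + -5 = 5) = -2 (attained at k = 0)
  C[2][0] = min over k of (A[2][0] + B[0][0] = 5 + -3 = 2, A[2][1] + B[1][0] = 5 + 9 = 14, A[2][2] + B[2][0] = -1 + 4 = 3) = 2 (attained at k = 0)
  C[2][1] = min over k of (A[2][0] + B[0][1] = 5 + 7 = 12, A[2][1] + B[1][1] = 5 + -3 = 2, A[2][2] + B[2][1] = -1 + -1 = -2) = -2 (attained at k = 2)
  C[2][2] = min over k of (A[2][0] + B[0][2] = 5 + -2 = 3, A[2][1] + B[1][2] = 5 + -5 = 0, A[2][2] + B[2][2] = -1 + -5 = -6) = -6 (attained at k = 2)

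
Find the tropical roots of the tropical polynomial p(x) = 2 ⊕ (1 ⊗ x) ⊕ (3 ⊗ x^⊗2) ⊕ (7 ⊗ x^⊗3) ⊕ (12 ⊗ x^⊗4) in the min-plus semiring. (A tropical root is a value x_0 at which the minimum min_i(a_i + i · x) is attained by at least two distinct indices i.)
Roots: {-5, -4, -2, 1}

Each tropical root is a break point of the lower envelope of the lines y = a_i + i · x (there are 5 lines, with slopes 0, 1, ..., 4). Only the lines that attain the minimum somewhere contribute to roots; other lines are dominated. Here the surviving (envelope) indices are i = 4, i = 3, i = 2, i = 1, i = 0.
Intersections between consecutive envelope lines give the roots: for adjacent envelope indices i < j the intersection is x = (a_i − a_j) / (j − i). Reading off the sorted break points: {-5, -4, -2, 1}.
Verification: at each break x_0, at least two indices attain the minimum of min_i(a_i + i · x_0).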